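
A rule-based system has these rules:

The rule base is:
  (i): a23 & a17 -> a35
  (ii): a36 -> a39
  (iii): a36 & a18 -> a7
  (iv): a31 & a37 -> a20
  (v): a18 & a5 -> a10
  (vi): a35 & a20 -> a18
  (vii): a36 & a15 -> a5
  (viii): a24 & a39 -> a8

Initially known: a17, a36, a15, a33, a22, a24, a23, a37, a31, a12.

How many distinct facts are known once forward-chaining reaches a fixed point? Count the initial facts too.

Round 1: (i) [a23 & a17 -> a35]; (ii) [a36 -> a39]; (iv) [a31 & a37 -> a20]; (vii) [a36 & a15 -> a5]. New: a35, a39, a20, a5.
Round 2: (vi) [a35 & a20 -> a18]; (viii) [a24 & a39 -> a8]. New: a18, a8.
Round 3: (iii) [a36 & a18 -> a7]; (v) [a18 & a5 -> a10]. New: a7, a10.
Closure: {a10, a12, a15, a17, a18, a20, a22, a23, a24, a31, a33, a35, a36, a37, a39, a5, a7, a8} — 18 facts.

18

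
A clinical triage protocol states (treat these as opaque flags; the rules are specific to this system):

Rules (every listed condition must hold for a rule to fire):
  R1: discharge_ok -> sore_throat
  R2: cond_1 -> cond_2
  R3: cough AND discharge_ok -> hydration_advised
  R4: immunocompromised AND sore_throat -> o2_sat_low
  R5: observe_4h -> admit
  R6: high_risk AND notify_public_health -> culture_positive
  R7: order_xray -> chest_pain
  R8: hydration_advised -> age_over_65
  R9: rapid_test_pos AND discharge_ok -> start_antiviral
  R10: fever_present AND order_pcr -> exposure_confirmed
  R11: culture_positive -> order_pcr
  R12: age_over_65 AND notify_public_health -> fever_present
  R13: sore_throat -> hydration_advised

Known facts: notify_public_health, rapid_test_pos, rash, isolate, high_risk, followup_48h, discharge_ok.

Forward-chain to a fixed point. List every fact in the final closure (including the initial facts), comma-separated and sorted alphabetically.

Round 1 — R1, R6, R9, derive sore_throat, culture_positive, start_antiviral.
Round 2 — R11, R13, derive order_pcr, hydration_advised.
Round 3 — R8, derive age_over_65.
Round 4 — R12, derive fever_present.
Round 5 — R10, derive exposure_confirmed.

age_over_65, culture_positive, discharge_ok, exposure_confirmed, fever_present, followup_48h, high_risk, hydration_advised, isolate, notify_public_health, order_pcr, rapid_test_pos, rash, sore_throat, start_antiviral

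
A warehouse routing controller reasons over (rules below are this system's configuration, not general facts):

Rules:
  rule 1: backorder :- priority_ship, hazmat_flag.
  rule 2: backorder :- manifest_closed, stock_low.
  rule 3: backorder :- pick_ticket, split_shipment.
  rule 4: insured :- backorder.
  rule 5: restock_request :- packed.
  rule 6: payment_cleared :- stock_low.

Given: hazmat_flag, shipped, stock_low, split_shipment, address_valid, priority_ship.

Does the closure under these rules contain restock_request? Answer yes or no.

no

Round 1: rule 1 [backorder :- priority_ship, hazmat_flag.]; rule 6 [payment_cleared :- stock_low.]. New: backorder, payment_cleared.
Round 2: rule 4 [insured :- backorder.]. New: insured.
Fixed point reached. restock_request is concluded only by rule 5; rule 5 needs packed (never derived).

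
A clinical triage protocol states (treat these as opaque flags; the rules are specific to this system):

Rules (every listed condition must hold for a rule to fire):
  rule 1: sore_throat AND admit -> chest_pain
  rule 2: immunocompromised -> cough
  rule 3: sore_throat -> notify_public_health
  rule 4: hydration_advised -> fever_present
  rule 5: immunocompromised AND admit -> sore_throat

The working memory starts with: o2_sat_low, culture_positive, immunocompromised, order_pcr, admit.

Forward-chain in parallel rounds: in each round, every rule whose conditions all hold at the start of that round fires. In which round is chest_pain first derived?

2

[1] rule 2 [immunocompromised -> cough]; rule 5 [immunocompromised AND admit -> sore_throat]. ⇒ new: cough, sore_throat.
[2] rule 1 [sore_throat AND admit -> chest_pain]; rule 3 [sore_throat -> notify_public_health]. ⇒ new: chest_pain, notify_public_health.
chest_pain first appears in round 2.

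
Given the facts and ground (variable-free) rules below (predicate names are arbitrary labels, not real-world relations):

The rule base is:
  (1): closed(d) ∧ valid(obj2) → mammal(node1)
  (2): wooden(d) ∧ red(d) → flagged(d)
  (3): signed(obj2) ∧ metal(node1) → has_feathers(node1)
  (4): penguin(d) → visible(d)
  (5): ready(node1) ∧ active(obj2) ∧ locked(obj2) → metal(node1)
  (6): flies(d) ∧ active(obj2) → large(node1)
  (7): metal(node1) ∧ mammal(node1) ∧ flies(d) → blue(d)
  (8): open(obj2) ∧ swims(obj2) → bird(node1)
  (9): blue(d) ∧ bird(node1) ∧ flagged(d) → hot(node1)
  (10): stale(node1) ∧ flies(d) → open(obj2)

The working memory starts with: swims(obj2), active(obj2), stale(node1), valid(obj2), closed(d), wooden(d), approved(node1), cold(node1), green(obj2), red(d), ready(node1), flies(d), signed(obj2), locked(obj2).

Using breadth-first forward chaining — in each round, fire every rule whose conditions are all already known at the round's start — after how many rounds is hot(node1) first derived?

Round 1 — (1), (2), (5), (6), (10), derive mammal(node1), flagged(d), metal(node1), large(node1), open(obj2).
Round 2 — (3), (7), (8), derive has_feathers(node1), blue(d), bird(node1).
Round 3 — (9), derive hot(node1).
hot(node1) first appears in round 3.

3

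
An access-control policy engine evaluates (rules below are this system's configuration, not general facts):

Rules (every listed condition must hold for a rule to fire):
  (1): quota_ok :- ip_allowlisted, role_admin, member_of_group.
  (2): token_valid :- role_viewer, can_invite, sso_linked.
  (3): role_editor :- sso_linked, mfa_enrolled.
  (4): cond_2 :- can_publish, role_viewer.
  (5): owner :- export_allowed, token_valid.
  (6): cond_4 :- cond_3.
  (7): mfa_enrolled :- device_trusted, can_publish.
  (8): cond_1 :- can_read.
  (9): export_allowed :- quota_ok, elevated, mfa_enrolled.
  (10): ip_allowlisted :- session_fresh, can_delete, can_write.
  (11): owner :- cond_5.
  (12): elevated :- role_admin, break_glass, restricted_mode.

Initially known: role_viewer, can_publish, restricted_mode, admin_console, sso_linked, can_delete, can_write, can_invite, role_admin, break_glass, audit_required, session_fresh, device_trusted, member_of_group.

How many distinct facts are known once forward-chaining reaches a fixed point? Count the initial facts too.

Round 1 — (2), (4), (7), (10), (12), derive token_valid, cond_2, mfa_enrolled, ip_allowlisted, elevated.
Round 2 — (1), (3), derive quota_ok, role_editor.
Round 3 — (9), derive export_allowed.
Round 4 — (5), derive owner.
Closure: {admin_console, audit_required, break_glass, can_delete, can_invite, can_publish, can_write, cond_2, device_trusted, elevated, export_allowed, ip_allowlisted, member_of_group, mfa_enrolled, owner, quota_ok, restricted_mode, role_admin, role_editor, role_viewer, session_fresh, sso_linked, token_valid} — 23 facts.

23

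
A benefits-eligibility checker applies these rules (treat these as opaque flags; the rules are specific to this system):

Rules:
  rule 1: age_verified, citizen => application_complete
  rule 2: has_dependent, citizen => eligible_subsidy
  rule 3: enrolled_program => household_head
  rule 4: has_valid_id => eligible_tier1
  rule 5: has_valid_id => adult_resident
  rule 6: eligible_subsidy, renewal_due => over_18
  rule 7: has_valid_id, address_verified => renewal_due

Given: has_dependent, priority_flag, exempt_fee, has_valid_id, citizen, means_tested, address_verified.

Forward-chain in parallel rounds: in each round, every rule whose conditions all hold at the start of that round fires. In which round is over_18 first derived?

Round 1 fires rule 2, rule 4, rule 5, rule 7, giving eligible_subsidy, eligible_tier1, adult_resident, renewal_due.
Round 2 fires rule 6, giving over_18.
over_18 first appears in round 2.

2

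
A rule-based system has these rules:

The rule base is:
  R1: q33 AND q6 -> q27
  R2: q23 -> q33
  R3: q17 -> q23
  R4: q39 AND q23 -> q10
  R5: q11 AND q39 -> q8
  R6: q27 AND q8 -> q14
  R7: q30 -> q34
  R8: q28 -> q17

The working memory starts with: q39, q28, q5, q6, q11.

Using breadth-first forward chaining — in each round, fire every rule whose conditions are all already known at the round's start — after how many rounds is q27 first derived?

Round 1 — R5, R8, derive q8, q17.
Round 2 — R3, derive q23.
Round 3 — R2, R4, derive q33, q10.
Round 4 — R1, derive q27.
q27 first appears in round 4.

4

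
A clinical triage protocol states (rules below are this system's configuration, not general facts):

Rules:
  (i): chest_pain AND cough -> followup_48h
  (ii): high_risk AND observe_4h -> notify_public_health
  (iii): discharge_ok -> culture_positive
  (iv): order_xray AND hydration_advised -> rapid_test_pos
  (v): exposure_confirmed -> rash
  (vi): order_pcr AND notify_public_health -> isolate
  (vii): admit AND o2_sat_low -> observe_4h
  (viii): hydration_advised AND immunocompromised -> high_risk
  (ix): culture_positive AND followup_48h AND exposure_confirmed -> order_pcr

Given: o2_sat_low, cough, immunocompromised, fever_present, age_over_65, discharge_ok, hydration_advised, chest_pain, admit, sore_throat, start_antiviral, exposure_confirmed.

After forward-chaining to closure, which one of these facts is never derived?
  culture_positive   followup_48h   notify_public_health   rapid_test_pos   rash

rapid_test_pos

Round 1 fires (i), (iii), (v), (vii), (viii), giving followup_48h, culture_positive, rash, observe_4h, high_risk.
Round 2 fires (ii), (ix), giving notify_public_health, order_pcr.
Round 3 fires (vi), giving isolate.
Derived: culture_positive (round 1), notify_public_health (round 2), rash (round 1), followup_48h (round 1). rapid_test_pos never appears in any round.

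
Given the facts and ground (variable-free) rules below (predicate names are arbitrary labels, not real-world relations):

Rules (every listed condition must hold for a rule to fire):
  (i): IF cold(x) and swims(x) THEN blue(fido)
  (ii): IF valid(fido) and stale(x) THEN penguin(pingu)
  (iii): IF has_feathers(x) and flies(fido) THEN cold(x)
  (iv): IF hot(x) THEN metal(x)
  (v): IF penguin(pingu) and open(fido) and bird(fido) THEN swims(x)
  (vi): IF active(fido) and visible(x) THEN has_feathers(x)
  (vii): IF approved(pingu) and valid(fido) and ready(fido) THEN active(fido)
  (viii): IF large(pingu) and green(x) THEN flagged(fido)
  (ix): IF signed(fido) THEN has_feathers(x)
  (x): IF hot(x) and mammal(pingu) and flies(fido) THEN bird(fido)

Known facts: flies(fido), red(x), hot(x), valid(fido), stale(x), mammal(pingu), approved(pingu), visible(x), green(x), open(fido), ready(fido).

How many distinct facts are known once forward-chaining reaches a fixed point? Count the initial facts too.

Round 1: (ii) [IF valid(fido) and stale(x) THEN penguin(pingu)]; (iv) [IF hot(x) THEN metal(x)]; (vii) [IF approved(pingu) and valid(fido) and ready(fido) THEN active(fido)]; (x) [IF hot(x) and mammal(pingu) and flies(fido) THEN bird(fido)]. Adds penguin(pingu), metal(x), active(fido), bird(fido).
Round 2: (v) [IF penguin(pingu) and open(fido) and bird(fido) THEN swims(x)]; (vi) [IF active(fido) and visible(x) THEN has_feathers(x)]. Adds swims(x), has_feathers(x).
Round 3: (iii) [IF has_feathers(x) and flies(fido) THEN cold(x)]. Adds cold(x).
Round 4: (i) [IF cold(x) and swims(x) THEN blue(fido)]. Adds blue(fido).
Closure: {active(fido), approved(pingu), bird(fido), blue(fido), cold(x), flies(fido), green(x), has_feathers(x), hot(x), mammal(pingu), metal(x), open(fido), penguin(pingu), ready(fido), red(x), stale(x), swims(x), valid(fido), visible(x)} — 19 facts.

19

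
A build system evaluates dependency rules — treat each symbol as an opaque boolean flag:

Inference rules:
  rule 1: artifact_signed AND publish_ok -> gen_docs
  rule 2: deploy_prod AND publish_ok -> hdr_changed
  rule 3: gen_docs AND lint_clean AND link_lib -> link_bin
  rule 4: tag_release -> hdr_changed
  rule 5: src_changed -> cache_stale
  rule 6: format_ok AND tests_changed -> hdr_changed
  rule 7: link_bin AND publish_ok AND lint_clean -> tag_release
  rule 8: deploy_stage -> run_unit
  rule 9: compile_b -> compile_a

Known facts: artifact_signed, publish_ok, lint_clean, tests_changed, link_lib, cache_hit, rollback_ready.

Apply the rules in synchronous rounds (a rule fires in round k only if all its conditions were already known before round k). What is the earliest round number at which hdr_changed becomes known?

4

Round 1: rule 1 [artifact_signed AND publish_ok -> gen_docs]. New: gen_docs.
Round 2: rule 3 [gen_docs AND lint_clean AND link_lib -> link_bin]. New: link_bin.
Round 3: rule 7 [link_bin AND publish_ok AND lint_clean -> tag_release]. New: tag_release.
Round 4: rule 4 [tag_release -> hdr_changed]. New: hdr_changed.
hdr_changed first appears in round 4.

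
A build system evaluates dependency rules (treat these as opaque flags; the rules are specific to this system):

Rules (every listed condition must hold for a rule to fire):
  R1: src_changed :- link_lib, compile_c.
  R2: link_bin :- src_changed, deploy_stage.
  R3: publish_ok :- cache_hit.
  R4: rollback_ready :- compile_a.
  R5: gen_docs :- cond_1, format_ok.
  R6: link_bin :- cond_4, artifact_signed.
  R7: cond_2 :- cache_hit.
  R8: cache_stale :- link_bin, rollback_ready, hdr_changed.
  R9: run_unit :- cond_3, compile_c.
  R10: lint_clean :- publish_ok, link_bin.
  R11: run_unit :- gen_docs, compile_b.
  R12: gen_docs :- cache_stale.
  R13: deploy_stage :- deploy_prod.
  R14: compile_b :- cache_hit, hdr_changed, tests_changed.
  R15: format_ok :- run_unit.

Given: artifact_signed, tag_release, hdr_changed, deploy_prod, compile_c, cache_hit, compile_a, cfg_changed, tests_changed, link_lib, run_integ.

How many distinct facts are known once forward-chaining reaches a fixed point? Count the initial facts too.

23

Round 1 — R1, R3, R4, R7, R13, R14, derive src_changed, publish_ok, rollback_ready, cond_2, deploy_stage, compile_b.
Round 2 — R2, derive link_bin.
Round 3 — R8, R10, derive cache_stale, lint_clean.
Round 4 — R12, derive gen_docs.
Round 5 — R11, derive run_unit.
Round 6 — R15, derive format_ok.
Closure: {artifact_signed, cache_hit, cache_stale, cfg_changed, compile_a, compile_b, compile_c, cond_2, deploy_prod, deploy_stage, format_ok, gen_docs, hdr_changed, link_bin, link_lib, lint_clean, publish_ok, rollback_ready, run_integ, run_unit, src_changed, tag_release, tests_changed} — 23 facts.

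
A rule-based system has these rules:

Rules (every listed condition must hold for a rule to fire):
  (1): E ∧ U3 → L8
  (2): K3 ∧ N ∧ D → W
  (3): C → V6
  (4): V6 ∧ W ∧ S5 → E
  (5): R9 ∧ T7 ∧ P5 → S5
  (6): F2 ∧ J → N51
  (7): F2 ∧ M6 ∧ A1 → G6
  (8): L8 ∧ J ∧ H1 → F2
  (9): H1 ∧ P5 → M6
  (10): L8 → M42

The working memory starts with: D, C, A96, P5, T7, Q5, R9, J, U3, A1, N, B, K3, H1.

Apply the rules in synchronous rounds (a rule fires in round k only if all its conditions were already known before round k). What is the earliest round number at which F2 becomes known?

[1] (2) [K3 ∧ N ∧ D → W]; (3) [C → V6]; (5) [R9 ∧ T7 ∧ P5 → S5]; (9) [H1 ∧ P5 → M6]. ⇒ new: W, V6, S5, M6.
[2] (4) [V6 ∧ W ∧ S5 → E]. ⇒ new: E.
[3] (1) [E ∧ U3 → L8]. ⇒ new: L8.
[4] (8) [L8 ∧ J ∧ H1 → F2]; (10) [L8 → M42]. ⇒ new: F2, M42.
F2 first appears in round 4.

4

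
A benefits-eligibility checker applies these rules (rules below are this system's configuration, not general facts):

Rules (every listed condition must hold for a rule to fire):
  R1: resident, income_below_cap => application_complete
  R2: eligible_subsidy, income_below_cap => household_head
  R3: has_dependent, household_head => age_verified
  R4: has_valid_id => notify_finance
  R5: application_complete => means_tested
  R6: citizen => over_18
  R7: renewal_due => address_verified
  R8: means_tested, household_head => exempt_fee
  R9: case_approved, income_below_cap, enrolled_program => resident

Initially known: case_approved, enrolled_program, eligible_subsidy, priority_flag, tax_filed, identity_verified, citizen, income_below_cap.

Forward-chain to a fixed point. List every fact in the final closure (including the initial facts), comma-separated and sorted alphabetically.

Round 1: R2 [eligible_subsidy, income_below_cap => household_head]; R6 [citizen => over_18]; R9 [case_approved, income_below_cap, enrolled_program => resident]. Adds household_head, over_18, resident.
Round 2: R1 [resident, income_below_cap => application_complete]. Adds application_complete.
Round 3: R5 [application_complete => means_tested]. Adds means_tested.
Round 4: R8 [means_tested, household_head => exempt_fee]. Adds exempt_fee.

application_complete, case_approved, citizen, eligible_subsidy, enrolled_program, exempt_fee, household_head, identity_verified, income_below_cap, means_tested, over_18, priority_flag, resident, tax_filed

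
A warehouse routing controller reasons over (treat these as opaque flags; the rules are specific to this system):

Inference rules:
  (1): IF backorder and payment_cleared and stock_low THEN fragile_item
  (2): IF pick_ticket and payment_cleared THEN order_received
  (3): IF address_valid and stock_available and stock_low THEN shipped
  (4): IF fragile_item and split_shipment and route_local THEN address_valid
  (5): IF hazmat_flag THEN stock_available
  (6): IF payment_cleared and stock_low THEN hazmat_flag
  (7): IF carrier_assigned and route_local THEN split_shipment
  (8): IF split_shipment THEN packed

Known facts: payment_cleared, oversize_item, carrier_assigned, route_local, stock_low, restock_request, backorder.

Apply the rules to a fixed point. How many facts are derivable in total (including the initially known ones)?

Round 1 fires (1), (6), (7), giving fragile_item, hazmat_flag, split_shipment.
Round 2 fires (4), (5), (8), giving address_valid, stock_available, packed.
Round 3 fires (3), giving shipped.
Closure: {address_valid, backorder, carrier_assigned, fragile_item, hazmat_flag, oversize_item, packed, payment_cleared, restock_request, route_local, shipped, split_shipment, stock_available, stock_low} — 14 facts.

14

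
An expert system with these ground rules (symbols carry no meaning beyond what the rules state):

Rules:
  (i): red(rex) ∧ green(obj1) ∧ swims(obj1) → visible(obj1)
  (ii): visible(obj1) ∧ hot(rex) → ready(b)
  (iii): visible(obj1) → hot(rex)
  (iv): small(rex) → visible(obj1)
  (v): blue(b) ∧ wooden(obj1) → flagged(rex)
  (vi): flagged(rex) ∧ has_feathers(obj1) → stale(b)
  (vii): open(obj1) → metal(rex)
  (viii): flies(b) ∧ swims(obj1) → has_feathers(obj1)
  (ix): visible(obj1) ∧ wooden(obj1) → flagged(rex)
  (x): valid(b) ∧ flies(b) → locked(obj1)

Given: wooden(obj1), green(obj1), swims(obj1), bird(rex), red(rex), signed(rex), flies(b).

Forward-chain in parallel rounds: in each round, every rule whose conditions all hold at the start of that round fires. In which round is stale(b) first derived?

Round 1 — (i), (viii), derive visible(obj1), has_feathers(obj1).
Round 2 — (iii), (ix), derive hot(rex), flagged(rex).
Round 3 — (ii), (vi), derive ready(b), stale(b).
stale(b) first appears in round 3.

3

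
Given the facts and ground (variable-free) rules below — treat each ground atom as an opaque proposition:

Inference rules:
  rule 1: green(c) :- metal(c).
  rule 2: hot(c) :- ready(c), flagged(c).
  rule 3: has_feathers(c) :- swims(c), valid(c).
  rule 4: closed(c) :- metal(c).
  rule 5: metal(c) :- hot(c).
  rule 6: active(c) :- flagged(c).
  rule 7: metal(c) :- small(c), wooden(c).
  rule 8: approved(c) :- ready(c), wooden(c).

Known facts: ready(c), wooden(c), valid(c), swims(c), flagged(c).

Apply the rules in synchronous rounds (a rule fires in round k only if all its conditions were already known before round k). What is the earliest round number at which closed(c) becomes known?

Round 1: rule 2 [hot(c) :- ready(c), flagged(c).]; rule 3 [has_feathers(c) :- swims(c), valid(c).]; rule 6 [active(c) :- flagged(c).]; rule 8 [approved(c) :- ready(c), wooden(c).]. Adds hot(c), has_feathers(c), active(c), approved(c).
Round 2: rule 5 [metal(c) :- hot(c).]. Adds metal(c).
Round 3: rule 1 [green(c) :- metal(c).]; rule 4 [closed(c) :- metal(c).]. Adds green(c), closed(c).
closed(c) first appears in round 3.

3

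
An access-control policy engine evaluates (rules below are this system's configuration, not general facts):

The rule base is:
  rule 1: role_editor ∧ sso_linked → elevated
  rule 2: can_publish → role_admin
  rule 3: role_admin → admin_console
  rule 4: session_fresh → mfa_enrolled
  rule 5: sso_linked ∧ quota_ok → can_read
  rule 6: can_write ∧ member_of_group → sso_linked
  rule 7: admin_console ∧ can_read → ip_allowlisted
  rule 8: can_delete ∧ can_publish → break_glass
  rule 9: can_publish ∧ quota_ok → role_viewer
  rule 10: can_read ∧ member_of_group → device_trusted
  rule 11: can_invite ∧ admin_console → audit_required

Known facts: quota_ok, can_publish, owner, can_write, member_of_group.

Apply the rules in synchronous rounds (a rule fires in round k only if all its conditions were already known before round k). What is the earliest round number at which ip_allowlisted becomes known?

Round 1 — rule 2, rule 6, rule 9, derive role_admin, sso_linked, role_viewer.
Round 2 — rule 3, rule 5, derive admin_console, can_read.
Round 3 — rule 7, rule 10, derive ip_allowlisted, device_trusted.
ip_allowlisted first appears in round 3.

3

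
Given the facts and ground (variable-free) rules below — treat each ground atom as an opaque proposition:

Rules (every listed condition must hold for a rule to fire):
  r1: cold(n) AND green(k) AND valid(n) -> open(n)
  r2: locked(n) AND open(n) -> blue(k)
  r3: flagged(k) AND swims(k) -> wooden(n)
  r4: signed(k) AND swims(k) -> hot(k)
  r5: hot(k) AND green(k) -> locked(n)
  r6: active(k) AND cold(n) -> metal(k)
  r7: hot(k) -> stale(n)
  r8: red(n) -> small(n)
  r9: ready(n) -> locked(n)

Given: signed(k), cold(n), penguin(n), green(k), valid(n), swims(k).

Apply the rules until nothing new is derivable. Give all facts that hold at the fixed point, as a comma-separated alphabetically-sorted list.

blue(k), cold(n), green(k), hot(k), locked(n), open(n), penguin(n), signed(k), stale(n), swims(k), valid(n)

Round 1 fires r1, r4, giving open(n), hot(k).
Round 2 fires r5, r7, giving locked(n), stale(n).
Round 3 fires r2, giving blue(k).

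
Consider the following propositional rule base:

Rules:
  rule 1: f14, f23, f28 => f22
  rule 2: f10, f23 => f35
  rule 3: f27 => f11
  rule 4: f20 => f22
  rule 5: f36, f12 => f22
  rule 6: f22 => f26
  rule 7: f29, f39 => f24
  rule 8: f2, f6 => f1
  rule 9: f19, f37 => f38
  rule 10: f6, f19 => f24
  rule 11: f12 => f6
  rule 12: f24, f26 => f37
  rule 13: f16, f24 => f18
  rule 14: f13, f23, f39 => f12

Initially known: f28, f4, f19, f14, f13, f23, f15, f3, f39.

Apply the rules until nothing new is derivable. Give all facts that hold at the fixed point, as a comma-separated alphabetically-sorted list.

[1] rule 1 [f14, f23, f28 => f22]; rule 14 [f13, f23, f39 => f12]. ⇒ new: f22, f12.
[2] rule 6 [f22 => f26]; rule 11 [f12 => f6]. ⇒ new: f26, f6.
[3] rule 10 [f6, f19 => f24]. ⇒ new: f24.
[4] rule 12 [f24, f26 => f37]. ⇒ new: f37.
[5] rule 9 [f19, f37 => f38]. ⇒ new: f38.

f12, f13, f14, f15, f19, f22, f23, f24, f26, f28, f3, f37, f38, f39, f4, f6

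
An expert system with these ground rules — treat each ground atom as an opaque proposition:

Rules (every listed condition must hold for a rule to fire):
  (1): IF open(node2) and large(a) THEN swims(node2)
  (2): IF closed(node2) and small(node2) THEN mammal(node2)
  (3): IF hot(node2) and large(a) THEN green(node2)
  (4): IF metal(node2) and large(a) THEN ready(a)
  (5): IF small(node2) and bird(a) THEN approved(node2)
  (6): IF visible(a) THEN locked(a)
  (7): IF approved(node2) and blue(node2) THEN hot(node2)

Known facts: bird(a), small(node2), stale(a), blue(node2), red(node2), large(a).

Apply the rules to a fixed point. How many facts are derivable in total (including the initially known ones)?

Round 1 — (5), derive approved(node2).
Round 2 — (7), derive hot(node2).
Round 3 — (3), derive green(node2).
Closure: {approved(node2), bird(a), blue(node2), green(node2), hot(node2), large(a), red(node2), small(node2), stale(a)} — 9 facts.

9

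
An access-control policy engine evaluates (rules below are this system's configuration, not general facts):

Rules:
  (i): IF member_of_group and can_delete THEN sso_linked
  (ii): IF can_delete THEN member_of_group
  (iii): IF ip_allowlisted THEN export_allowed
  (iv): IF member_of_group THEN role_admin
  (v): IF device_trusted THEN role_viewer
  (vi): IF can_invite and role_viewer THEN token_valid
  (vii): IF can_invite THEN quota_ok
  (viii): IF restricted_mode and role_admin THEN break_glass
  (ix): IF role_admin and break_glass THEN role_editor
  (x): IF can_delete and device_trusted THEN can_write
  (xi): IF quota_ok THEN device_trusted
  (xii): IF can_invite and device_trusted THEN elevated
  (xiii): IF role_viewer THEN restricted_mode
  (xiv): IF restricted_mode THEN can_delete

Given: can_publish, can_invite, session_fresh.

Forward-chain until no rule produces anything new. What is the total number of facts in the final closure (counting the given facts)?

16

[1] (vii) [IF can_invite THEN quota_ok]. ⇒ new: quota_ok.
[2] (xi) [IF quota_ok THEN device_trusted]. ⇒ new: device_trusted.
[3] (v) [IF device_trusted THEN role_viewer]; (xii) [IF can_invite and device_trusted THEN elevated]. ⇒ new: role_viewer, elevated.
[4] (vi) [IF can_invite and role_viewer THEN token_valid]; (xiii) [IF role_viewer THEN restricted_mode]. ⇒ new: token_valid, restricted_mode.
[5] (xiv) [IF restricted_mode THEN can_delete]. ⇒ new: can_delete.
[6] (ii) [IF can_delete THEN member_of_group]; (x) [IF can_delete and device_trusted THEN can_write]. ⇒ new: member_of_group, can_write.
[7] (i) [IF member_of_group and can_delete THEN sso_linked]; (iv) [IF member_of_group THEN role_admin]. ⇒ new: sso_linked, role_admin.
[8] (viii) [IF restricted_mode and role_admin THEN break_glass]. ⇒ new: break_glass.
[9] (ix) [IF role_admin and break_glass THEN role_editor]. ⇒ new: role_editor.
Closure: {break_glass, can_delete, can_invite, can_publish, can_write, device_trusted, elevated, member_of_group, quota_ok, restricted_mode, role_admin, role_editor, role_viewer, session_fresh, sso_linked, token_valid} — 16 facts.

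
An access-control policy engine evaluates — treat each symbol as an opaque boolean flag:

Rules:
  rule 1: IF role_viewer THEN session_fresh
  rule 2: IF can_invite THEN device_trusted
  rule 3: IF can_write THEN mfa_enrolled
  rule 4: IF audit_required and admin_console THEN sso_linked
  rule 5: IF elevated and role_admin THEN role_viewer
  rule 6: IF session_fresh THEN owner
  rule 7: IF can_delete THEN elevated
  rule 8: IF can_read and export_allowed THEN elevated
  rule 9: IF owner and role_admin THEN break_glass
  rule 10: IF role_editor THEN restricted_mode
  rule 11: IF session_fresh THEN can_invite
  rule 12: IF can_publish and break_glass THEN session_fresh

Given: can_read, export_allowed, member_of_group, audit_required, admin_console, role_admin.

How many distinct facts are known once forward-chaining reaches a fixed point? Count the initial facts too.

[1] rule 4 [IF audit_required and admin_console THEN sso_linked]; rule 8 [IF can_read and export_allowed THEN elevated]. ⇒ new: sso_linked, elevated.
[2] rule 5 [IF elevated and role_admin THEN role_viewer]. ⇒ new: role_viewer.
[3] rule 1 [IF role_viewer THEN session_fresh]. ⇒ new: session_fresh.
[4] rule 6 [IF session_fresh THEN owner]; rule 11 [IF session_fresh THEN can_invite]. ⇒ new: owner, can_invite.
[5] rule 2 [IF can_invite THEN device_trusted]; rule 9 [IF owner and role_admin THEN break_glass]. ⇒ new: device_trusted, break_glass.
Closure: {admin_console, audit_required, break_glass, can_invite, can_read, device_trusted, elevated, export_allowed, member_of_group, owner, role_admin, role_viewer, session_fresh, sso_linked} — 14 facts.

14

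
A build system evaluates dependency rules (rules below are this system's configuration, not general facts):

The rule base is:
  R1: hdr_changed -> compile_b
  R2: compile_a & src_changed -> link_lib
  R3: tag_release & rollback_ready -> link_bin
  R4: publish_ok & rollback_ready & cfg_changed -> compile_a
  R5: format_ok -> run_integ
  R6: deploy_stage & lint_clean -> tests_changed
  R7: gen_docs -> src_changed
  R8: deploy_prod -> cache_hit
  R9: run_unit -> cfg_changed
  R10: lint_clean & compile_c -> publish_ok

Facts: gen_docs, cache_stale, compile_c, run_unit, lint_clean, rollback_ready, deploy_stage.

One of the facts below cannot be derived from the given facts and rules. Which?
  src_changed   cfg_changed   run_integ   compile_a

Round 1: R6 [deploy_stage & lint_clean -> tests_changed]; R7 [gen_docs -> src_changed]; R9 [run_unit -> cfg_changed]; R10 [lint_clean & compile_c -> publish_ok]. Adds tests_changed, src_changed, cfg_changed, publish_ok.
Round 2: R4 [publish_ok & rollback_ready & cfg_changed -> compile_a]. Adds compile_a.
Round 3: R2 [compile_a & src_changed -> link_lib]. Adds link_lib.
Derived: src_changed (round 1), compile_a (round 2), cfg_changed (round 1). run_integ never appears in any round.

run_integ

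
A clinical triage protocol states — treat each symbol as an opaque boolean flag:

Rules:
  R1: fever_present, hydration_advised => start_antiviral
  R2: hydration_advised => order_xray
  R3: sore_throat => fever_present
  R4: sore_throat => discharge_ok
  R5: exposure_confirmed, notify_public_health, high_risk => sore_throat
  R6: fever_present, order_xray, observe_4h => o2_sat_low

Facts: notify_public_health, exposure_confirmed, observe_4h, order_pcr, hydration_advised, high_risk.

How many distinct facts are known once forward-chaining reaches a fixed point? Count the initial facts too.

12

[1] R2 [hydration_advised => order_xray]; R5 [exposure_confirmed, notify_public_health, high_risk => sore_throat]. ⇒ new: order_xray, sore_throat.
[2] R3 [sore_throat => fever_present]; R4 [sore_throat => discharge_ok]. ⇒ new: fever_present, discharge_ok.
[3] R1 [fever_present, hydration_advised => start_antiviral]; R6 [fever_present, order_xray, observe_4h => o2_sat_low]. ⇒ new: start_antiviral, o2_sat_low.
Closure: {discharge_ok, exposure_confirmed, fever_present, high_risk, hydration_advised, notify_public_health, o2_sat_low, observe_4h, order_pcr, order_xray, sore_throat, start_antiviral} — 12 facts.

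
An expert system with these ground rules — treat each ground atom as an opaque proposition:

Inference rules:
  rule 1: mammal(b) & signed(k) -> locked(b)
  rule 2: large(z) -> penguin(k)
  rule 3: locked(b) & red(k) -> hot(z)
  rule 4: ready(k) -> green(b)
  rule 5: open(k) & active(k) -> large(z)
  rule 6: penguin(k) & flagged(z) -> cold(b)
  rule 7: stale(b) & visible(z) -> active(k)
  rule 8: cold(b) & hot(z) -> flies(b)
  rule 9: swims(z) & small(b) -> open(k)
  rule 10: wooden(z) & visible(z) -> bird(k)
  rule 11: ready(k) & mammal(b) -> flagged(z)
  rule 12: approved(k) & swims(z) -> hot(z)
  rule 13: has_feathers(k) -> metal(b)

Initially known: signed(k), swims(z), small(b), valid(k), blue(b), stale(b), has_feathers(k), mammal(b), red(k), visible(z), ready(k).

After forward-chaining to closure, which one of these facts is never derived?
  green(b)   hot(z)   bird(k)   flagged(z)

bird(k)

Round 1: rule 1 [mammal(b) & signed(k) -> locked(b)]; rule 4 [ready(k) -> green(b)]; rule 7 [stale(b) & visible(z) -> active(k)]; rule 9 [swims(z) & small(b) -> open(k)]; rule 11 [ready(k) & mammal(b) -> flagged(z)]; rule 13 [has_feathers(k) -> metal(b)]. Adds locked(b), green(b), active(k), open(k), flagged(z), metal(b).
Round 2: rule 3 [locked(b) & red(k) -> hot(z)]; rule 5 [open(k) & active(k) -> large(z)]. Adds hot(z), large(z).
Round 3: rule 2 [large(z) -> penguin(k)]. Adds penguin(k).
Round 4: rule 6 [penguin(k) & flagged(z) -> cold(b)]. Adds cold(b).
Round 5: rule 8 [cold(b) & hot(z) -> flies(b)]. Adds flies(b).
Derived: flagged(z) (round 1), green(b) (round 1), hot(z) (round 2). bird(k) never appears in any round.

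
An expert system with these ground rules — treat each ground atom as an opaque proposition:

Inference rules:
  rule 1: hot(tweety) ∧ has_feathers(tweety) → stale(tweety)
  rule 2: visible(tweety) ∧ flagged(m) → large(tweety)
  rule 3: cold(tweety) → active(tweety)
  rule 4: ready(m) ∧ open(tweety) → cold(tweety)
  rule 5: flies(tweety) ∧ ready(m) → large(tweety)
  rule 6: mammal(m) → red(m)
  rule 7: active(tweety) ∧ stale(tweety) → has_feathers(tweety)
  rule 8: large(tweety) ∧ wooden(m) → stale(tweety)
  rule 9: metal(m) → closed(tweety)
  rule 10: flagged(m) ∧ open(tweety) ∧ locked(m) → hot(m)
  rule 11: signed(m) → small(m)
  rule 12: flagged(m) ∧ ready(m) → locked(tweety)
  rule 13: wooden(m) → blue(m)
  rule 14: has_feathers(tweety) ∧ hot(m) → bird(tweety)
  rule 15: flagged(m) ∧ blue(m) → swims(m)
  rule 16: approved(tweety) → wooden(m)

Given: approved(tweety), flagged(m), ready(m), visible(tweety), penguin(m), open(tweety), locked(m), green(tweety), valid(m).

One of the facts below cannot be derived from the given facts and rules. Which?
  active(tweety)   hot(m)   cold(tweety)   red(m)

[1] rule 2 [visible(tweety) ∧ flagged(m) → large(tweety)]; rule 4 [ready(m) ∧ open(tweety) → cold(tweety)]; rule 10 [flagged(m) ∧ open(tweety) ∧ locked(m) → hot(m)]; rule 12 [flagged(m) ∧ ready(m) → locked(tweety)]; rule 16 [approved(tweety) → wooden(m)]. ⇒ new: large(tweety), cold(tweety), hot(m), locked(tweety), wooden(m).
[2] rule 3 [cold(tweety) → active(tweety)]; rule 8 [large(tweety) ∧ wooden(m) → stale(tweety)]; rule 13 [wooden(m) → blue(m)]. ⇒ new: active(tweety), stale(tweety), blue(m).
[3] rule 7 [active(tweety) ∧ stale(tweety) → has_feathers(tweety)]; rule 15 [flagged(m) ∧ blue(m) → swims(m)]. ⇒ new: has_feathers(tweety), swims(m).
[4] rule 14 [has_feathers(tweety) ∧ hot(m) → bird(tweety)]. ⇒ new: bird(tweety).
Derived: active(tweety) (round 2), hot(m) (round 1), cold(tweety) (round 1). red(m) never appears in any round.

red(m)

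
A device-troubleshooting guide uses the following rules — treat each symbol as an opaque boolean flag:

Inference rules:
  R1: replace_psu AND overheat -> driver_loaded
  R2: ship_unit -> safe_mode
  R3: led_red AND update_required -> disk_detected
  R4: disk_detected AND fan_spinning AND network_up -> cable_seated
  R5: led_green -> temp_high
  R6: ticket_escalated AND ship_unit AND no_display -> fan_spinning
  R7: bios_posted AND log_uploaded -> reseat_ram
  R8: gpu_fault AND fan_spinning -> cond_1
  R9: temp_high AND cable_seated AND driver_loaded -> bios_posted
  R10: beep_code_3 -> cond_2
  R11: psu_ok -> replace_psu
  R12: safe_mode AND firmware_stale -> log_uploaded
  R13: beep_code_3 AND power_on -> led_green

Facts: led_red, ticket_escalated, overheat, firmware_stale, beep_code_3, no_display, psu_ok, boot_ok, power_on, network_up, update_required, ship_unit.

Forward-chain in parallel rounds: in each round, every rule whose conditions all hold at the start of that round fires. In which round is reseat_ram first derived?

Round 1 fires R2, R3, R6, R10, R11, R13, giving safe_mode, disk_detected, fan_spinning, cond_2, replace_psu, led_green.
Round 2 fires R1, R4, R5, R12, giving driver_loaded, cable_seated, temp_high, log_uploaded.
Round 3 fires R9, giving bios_posted.
Round 4 fires R7, giving reseat_ram.
reseat_ram first appears in round 4.

4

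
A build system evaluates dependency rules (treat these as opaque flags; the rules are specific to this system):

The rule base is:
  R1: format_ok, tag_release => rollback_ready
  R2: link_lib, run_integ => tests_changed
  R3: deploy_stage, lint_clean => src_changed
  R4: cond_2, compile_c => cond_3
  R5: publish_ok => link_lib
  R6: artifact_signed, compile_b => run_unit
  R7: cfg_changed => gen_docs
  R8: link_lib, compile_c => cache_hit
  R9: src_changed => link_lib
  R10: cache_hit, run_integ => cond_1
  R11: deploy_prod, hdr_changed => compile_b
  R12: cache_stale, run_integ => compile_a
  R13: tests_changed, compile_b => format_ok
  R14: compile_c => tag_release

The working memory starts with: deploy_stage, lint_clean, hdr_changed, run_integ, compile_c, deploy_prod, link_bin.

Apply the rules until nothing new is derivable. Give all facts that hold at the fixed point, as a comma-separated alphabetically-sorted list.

Round 1 fires R3, R11, R14, giving src_changed, compile_b, tag_release.
Round 2 fires R9, giving link_lib.
Round 3 fires R2, R8, giving tests_changed, cache_hit.
Round 4 fires R10, R13, giving cond_1, format_ok.
Round 5 fires R1, giving rollback_ready.

cache_hit, compile_b, compile_c, cond_1, deploy_prod, deploy_stage, format_ok, hdr_changed, link_bin, link_lib, lint_clean, rollback_ready, run_integ, src_changed, tag_release, tests_changed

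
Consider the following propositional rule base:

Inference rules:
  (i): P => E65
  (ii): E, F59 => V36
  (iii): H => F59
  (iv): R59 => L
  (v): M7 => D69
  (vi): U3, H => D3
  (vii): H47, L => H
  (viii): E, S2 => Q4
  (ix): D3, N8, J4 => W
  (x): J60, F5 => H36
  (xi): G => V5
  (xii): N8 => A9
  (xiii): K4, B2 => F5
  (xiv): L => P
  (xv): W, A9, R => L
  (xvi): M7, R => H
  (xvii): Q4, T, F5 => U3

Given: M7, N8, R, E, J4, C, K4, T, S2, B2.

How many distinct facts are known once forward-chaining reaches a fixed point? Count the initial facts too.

[1] (v) [M7 => D69]; (viii) [E, S2 => Q4]; (xii) [N8 => A9]; (xiii) [K4, B2 => F5]; (xvi) [M7, R => H]. ⇒ new: D69, Q4, A9, F5, H.
[2] (iii) [H => F59]; (xvii) [Q4, T, F5 => U3]. ⇒ new: F59, U3.
[3] (ii) [E, F59 => V36]; (vi) [U3, H => D3]. ⇒ new: V36, D3.
[4] (ix) [D3, N8, J4 => W]. ⇒ new: W.
[5] (xv) [W, A9, R => L]. ⇒ new: L.
[6] (xiv) [L => P]. ⇒ new: P.
[7] (i) [P => E65]. ⇒ new: E65.
Closure: {A9, B2, C, D3, D69, E, E65, F5, F59, H, J4, K4, L, M7, N8, P, Q4, R, S2, T, U3, V36, W} — 23 facts.

23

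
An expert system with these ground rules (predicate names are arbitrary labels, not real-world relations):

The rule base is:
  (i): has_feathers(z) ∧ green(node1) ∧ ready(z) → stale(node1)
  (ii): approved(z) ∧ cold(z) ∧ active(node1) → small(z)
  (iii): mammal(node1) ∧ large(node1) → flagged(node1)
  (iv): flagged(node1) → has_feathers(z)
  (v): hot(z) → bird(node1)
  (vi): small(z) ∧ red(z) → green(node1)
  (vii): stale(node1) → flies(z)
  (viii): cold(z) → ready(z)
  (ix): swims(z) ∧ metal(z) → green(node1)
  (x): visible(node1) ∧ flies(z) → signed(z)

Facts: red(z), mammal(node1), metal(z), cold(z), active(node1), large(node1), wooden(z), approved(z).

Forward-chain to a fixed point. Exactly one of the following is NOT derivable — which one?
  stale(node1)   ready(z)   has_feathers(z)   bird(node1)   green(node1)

bird(node1)

Round 1 — (ii), (iii), (viii), derive small(z), flagged(node1), ready(z).
Round 2 — (iv), (vi), derive has_feathers(z), green(node1).
Round 3 — (i), derive stale(node1).
Round 4 — (vii), derive flies(z).
Derived: ready(z) (round 1), stale(node1) (round 3), has_feathers(z) (round 2), green(node1) (round 2). bird(node1) never appears in any round.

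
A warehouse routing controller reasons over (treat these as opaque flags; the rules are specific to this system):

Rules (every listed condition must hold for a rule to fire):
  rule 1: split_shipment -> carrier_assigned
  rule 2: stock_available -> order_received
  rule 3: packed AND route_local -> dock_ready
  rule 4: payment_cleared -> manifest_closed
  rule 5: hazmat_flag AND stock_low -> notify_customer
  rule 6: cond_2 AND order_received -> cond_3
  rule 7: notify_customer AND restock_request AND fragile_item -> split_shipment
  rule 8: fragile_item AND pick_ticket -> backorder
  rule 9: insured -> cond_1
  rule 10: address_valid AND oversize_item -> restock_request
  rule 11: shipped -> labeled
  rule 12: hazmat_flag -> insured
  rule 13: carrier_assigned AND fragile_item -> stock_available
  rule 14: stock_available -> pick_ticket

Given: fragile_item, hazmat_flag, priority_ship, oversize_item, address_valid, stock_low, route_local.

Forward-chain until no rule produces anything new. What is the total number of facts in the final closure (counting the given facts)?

Round 1: rule 5 [hazmat_flag AND stock_low -> notify_customer]; rule 10 [address_valid AND oversize_item -> restock_request]; rule 12 [hazmat_flag -> insured]. Adds notify_customer, restock_request, insured.
Round 2: rule 7 [notify_customer AND restock_request AND fragile_item -> split_shipment]; rule 9 [insured -> cond_1]. Adds split_shipment, cond_1.
Round 3: rule 1 [split_shipment -> carrier_assigned]. Adds carrier_assigned.
Round 4: rule 13 [carrier_assigned AND fragile_item -> stock_available]. Adds stock_available.
Round 5: rule 2 [stock_available -> order_received]; rule 14 [stock_available -> pick_ticket]. Adds order_received, pick_ticket.
Round 6: rule 8 [fragile_item AND pick_ticket -> backorder]. Adds backorder.
Closure: {address_valid, backorder, carrier_assigned, cond_1, fragile_item, hazmat_flag, insured, notify_customer, order_received, oversize_item, pick_ticket, priority_ship, restock_request, route_local, split_shipment, stock_available, stock_low} — 17 facts.

17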